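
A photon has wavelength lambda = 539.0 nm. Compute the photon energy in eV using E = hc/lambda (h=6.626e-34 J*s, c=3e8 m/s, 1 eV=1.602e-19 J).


E = hc / lambda
= (6.626e-34)(3e8) / (539.0e-9)
= 1.9878e-25 / 5.3900e-07
= 3.6879e-19 J
Converting to eV: 3.6879e-19 / 1.602e-19
= 2.3021 eV

2.3021


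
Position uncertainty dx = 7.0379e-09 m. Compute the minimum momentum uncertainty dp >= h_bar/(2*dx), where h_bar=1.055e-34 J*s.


dp = h_bar / (2 * dx)
= 1.055e-34 / (2 * 7.0379e-09)
= 1.055e-34 / 1.4076e-08
= 7.4951e-27 kg*m/s

7.4951e-27


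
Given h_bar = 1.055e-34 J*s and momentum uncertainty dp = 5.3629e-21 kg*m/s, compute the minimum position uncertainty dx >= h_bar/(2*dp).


dx = h_bar / (2 * dp)
= 1.055e-34 / (2 * 5.3629e-21)
= 1.055e-34 / 1.0726e-20
= 9.8361e-15 m

9.8361e-15


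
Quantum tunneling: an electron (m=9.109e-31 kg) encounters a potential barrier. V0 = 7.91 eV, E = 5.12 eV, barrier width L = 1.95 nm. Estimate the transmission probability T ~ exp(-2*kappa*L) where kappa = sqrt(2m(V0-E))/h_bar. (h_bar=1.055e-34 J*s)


V0 - E = 2.79 eV = 4.4696e-19 J
kappa = sqrt(2 * m * (V0-E)) / h_bar
= sqrt(2 * 9.109e-31 * 4.4696e-19) / 1.055e-34
= 8.5533e+09 /m
2*kappa*L = 2 * 8.5533e+09 * 1.95e-9
= 33.3577
T = exp(-33.3577) = 3.257940e-15

3.257940e-15


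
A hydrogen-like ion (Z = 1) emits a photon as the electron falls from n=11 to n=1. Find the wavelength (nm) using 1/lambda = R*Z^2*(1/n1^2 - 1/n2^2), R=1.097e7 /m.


1/lambda = R * Z^2 * (1/n1^2 - 1/n2^2)
= 1.097e7 * 1^2 * (1/1^2 - 1/11^2)
= 1.097e7 * 1 * (1.0 - 0.008264)
= 1.0879e+07 /m
lambda = 1 / 1.0879e+07
= 91.9174 nm

91.9174


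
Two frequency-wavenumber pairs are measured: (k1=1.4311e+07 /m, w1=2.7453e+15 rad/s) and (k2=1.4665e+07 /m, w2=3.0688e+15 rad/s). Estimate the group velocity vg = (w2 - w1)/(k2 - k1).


vg = (w2 - w1) / (k2 - k1)
= (3.0688e+15 - 2.7453e+15) / (1.4665e+07 - 1.4311e+07)
= 3.2350e+14 / 3.5400e+05
= 9.1384e+08 m/s

9.1384e+08


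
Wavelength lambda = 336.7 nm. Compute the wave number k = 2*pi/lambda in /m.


k = 2 * pi / lambda
= 6.2832 / (336.7e-9)
= 6.2832 / 3.3670e-07
= 1.8661e+07 /m

1.8661e+07


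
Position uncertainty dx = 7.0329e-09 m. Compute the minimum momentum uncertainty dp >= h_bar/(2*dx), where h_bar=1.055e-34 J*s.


dp = h_bar / (2 * dx)
= 1.055e-34 / (2 * 7.0329e-09)
= 1.055e-34 / 1.4066e-08
= 7.5005e-27 kg*m/s

7.5005e-27


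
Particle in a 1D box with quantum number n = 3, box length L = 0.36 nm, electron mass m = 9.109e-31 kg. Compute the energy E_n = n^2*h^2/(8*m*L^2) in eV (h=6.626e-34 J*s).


E = n^2 * h^2 / (8 * m * L^2)
= 3^2 * (6.626e-34)^2 / (8 * 9.109e-31 * (0.36e-9)^2)
= 9 * 4.3904e-67 / (8 * 9.109e-31 * 1.2960e-19)
= 4.1839e-18 J
= 26.1166 eV

26.1166


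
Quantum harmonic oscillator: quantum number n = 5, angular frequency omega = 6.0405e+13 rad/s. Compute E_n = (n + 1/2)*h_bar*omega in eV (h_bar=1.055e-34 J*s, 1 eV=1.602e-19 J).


E = (n + 1/2) * h_bar * omega
= (5 + 0.5) * 1.055e-34 * 6.0405e+13
= 5.5 * 6.3727e-21
= 3.5050e-20 J
= 0.2188 eV

0.2188


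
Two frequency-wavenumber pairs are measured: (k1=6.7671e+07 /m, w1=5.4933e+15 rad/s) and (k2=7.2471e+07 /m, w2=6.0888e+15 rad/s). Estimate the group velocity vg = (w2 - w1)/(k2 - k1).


vg = (w2 - w1) / (k2 - k1)
= (6.0888e+15 - 5.4933e+15) / (7.2471e+07 - 6.7671e+07)
= 5.9550e+14 / 4.8000e+06
= 1.2406e+08 m/s

1.2406e+08


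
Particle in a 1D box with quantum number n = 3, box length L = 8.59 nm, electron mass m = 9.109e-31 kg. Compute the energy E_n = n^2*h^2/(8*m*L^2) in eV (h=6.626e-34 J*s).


E = n^2 * h^2 / (8 * m * L^2)
= 3^2 * (6.626e-34)^2 / (8 * 9.109e-31 * (8.59e-9)^2)
= 9 * 4.3904e-67 / (8 * 9.109e-31 * 7.3788e-17)
= 7.3485e-21 J
= 0.0459 eV

0.0459


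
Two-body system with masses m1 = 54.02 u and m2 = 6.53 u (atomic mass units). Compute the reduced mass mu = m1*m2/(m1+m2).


mu = m1 * m2 / (m1 + m2)
= 54.02 * 6.53 / (54.02 + 6.53)
= 352.7506 / 60.55
= 5.8258 u

5.8258


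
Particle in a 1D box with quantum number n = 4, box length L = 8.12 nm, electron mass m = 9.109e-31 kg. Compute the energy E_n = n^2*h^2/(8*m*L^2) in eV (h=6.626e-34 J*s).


E = n^2 * h^2 / (8 * m * L^2)
= 4^2 * (6.626e-34)^2 / (8 * 9.109e-31 * (8.12e-9)^2)
= 16 * 4.3904e-67 / (8 * 9.109e-31 * 6.5934e-17)
= 1.4620e-20 J
= 0.0913 eV

0.0913


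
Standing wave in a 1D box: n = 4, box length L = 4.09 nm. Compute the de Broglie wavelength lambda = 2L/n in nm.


lambda = 2L / n
= 2 * 4.09 / 4
= 8.18 / 4
= 2.045 nm

2.045


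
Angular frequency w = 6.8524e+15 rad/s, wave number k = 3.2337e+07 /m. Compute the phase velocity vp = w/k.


vp = w / k
= 6.8524e+15 / 3.2337e+07
= 2.1191e+08 m/s

2.1191e+08


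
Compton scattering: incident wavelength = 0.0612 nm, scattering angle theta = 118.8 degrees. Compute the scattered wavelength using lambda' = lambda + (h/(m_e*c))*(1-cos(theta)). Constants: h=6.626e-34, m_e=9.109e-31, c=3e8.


Compton wavelength: h/(m_e*c) = 2.4247e-12 m
d_lambda = 2.4247e-12 * (1 - cos(118.8 deg))
= 2.4247e-12 * 1.481754
= 3.5928e-12 m = 0.003593 nm
lambda' = 0.0612 + 0.003593
= 0.064793 nm

0.064793


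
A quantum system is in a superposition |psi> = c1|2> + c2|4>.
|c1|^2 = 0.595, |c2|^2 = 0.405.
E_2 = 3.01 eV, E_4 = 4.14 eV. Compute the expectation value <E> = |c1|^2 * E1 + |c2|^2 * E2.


<E> = |c1|^2 * E1 + |c2|^2 * E2
= 0.595 * 3.01 + 0.405 * 4.14
= 1.7909 + 1.6767
= 3.4676 eV

3.4676


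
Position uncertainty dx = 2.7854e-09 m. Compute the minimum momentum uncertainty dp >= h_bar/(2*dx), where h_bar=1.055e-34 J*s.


dp = h_bar / (2 * dx)
= 1.055e-34 / (2 * 2.7854e-09)
= 1.055e-34 / 5.5708e-09
= 1.8938e-26 kg*m/s

1.8938e-26


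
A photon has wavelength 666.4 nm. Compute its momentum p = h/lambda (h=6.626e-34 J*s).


p = h / lambda
= 6.626e-34 / (666.4e-9)
= 6.626e-34 / 6.6640e-07
= 9.9430e-28 kg*m/s

9.9430e-28


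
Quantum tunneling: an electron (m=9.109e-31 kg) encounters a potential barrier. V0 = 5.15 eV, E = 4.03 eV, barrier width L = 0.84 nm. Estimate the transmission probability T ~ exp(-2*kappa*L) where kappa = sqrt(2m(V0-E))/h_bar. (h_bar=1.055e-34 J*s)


V0 - E = 1.12 eV = 1.7942e-19 J
kappa = sqrt(2 * m * (V0-E)) / h_bar
= sqrt(2 * 9.109e-31 * 1.7942e-19) / 1.055e-34
= 5.4192e+09 /m
2*kappa*L = 2 * 5.4192e+09 * 0.84e-9
= 9.1043
T = exp(-9.1043) = 1.111846e-04

1.111846e-04


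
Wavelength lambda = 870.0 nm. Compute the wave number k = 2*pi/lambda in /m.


k = 2 * pi / lambda
= 6.2832 / (870.0e-9)
= 6.2832 / 8.7000e-07
= 7.2221e+06 /m

7.2221e+06


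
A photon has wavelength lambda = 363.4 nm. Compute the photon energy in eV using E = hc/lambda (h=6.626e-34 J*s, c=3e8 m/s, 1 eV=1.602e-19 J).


E = hc / lambda
= (6.626e-34)(3e8) / (363.4e-9)
= 1.9878e-25 / 3.6340e-07
= 5.4700e-19 J
Converting to eV: 5.4700e-19 / 1.602e-19
= 3.4145 eV

3.4145


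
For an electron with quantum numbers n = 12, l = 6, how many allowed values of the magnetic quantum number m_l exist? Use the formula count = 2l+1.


m_l ranges from -l to +l in integer steps
So m_l goes from -6 to +6
Count = 2l + 1 = 2*6 + 1
= 13

13


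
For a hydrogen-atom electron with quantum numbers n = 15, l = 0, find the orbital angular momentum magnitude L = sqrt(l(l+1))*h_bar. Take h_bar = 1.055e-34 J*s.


L = sqrt(l*(l+1)) * h_bar
= sqrt(0 * 1) * 1.055e-34
= sqrt(0) * 1.055e-34
= 0.0 * 1.055e-34
= 0.0000e+00 J*s

0.0000e+00


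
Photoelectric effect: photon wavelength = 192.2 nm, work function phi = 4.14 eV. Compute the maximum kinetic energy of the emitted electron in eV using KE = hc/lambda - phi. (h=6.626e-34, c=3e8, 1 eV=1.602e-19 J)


E_photon = hc / lambda
= (6.626e-34)(3e8) / (192.2e-9)
= 1.0342e-18 J
= 6.4559 eV
KE = E_photon - phi
= 6.4559 - 4.14
= 2.3159 eV

2.3159


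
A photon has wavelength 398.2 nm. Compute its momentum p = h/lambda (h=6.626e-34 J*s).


p = h / lambda
= 6.626e-34 / (398.2e-9)
= 6.626e-34 / 3.9820e-07
= 1.6640e-27 kg*m/s

1.6640e-27


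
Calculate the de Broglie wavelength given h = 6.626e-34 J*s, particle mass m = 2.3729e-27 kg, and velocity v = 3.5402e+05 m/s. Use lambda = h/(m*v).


lambda = h / (m * v)
= 6.626e-34 / (2.3729e-27 * 3.5402e+05)
= 6.626e-34 / 8.4005e-22
= 7.8876e-13 m

7.8876e-13


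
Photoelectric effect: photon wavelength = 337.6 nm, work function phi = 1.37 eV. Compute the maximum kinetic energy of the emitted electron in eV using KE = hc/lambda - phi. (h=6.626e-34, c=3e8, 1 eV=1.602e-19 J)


E_photon = hc / lambda
= (6.626e-34)(3e8) / (337.6e-9)
= 5.8880e-19 J
= 3.6754 eV
KE = E_photon - phi
= 3.6754 - 1.37
= 2.3054 eV

2.3054


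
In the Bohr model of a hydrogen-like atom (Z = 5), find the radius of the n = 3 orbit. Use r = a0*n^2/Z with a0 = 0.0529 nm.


r = a0 * n^2 / Z
= 0.0529 * 3^2 / 5
= 0.0529 * 9 / 5
= 0.0952 nm

0.0952


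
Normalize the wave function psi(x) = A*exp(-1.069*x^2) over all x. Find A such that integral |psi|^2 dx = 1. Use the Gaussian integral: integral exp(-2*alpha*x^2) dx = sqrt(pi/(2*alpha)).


integral |psi|^2 dx = A^2 * sqrt(pi/(2*alpha)) = 1
A^2 = sqrt(2*alpha/pi)
= sqrt(2 * 1.069 / pi)
= 0.824952
A = sqrt(0.824952)
= 0.9083

0.9083


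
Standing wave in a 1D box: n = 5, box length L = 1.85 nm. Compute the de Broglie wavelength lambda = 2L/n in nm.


lambda = 2L / n
= 2 * 1.85 / 5
= 3.7 / 5
= 0.74 nm

0.74


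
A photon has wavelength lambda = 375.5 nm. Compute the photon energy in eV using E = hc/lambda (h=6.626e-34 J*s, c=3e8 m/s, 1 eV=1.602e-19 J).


E = hc / lambda
= (6.626e-34)(3e8) / (375.5e-9)
= 1.9878e-25 / 3.7550e-07
= 5.2937e-19 J
Converting to eV: 5.2937e-19 / 1.602e-19
= 3.3045 eV

3.3045


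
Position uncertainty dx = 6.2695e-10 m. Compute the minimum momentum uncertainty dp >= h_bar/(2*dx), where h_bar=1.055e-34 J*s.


dp = h_bar / (2 * dx)
= 1.055e-34 / (2 * 6.2695e-10)
= 1.055e-34 / 1.2539e-09
= 8.4137e-26 kg*m/s

8.4137e-26


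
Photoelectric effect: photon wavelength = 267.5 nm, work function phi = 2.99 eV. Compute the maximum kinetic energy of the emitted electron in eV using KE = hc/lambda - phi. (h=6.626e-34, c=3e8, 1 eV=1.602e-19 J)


E_photon = hc / lambda
= (6.626e-34)(3e8) / (267.5e-9)
= 7.4310e-19 J
= 4.6386 eV
KE = E_photon - phi
= 4.6386 - 2.99
= 1.6486 eV

1.6486


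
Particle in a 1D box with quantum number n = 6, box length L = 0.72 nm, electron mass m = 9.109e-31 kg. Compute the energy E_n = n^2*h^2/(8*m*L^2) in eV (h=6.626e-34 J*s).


E = n^2 * h^2 / (8 * m * L^2)
= 6^2 * (6.626e-34)^2 / (8 * 9.109e-31 * (0.72e-9)^2)
= 36 * 4.3904e-67 / (8 * 9.109e-31 * 5.1840e-19)
= 4.1839e-18 J
= 26.1166 eV

26.1166


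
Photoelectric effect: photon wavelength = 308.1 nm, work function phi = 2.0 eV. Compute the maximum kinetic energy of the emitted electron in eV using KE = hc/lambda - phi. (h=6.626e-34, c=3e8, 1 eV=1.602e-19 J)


E_photon = hc / lambda
= (6.626e-34)(3e8) / (308.1e-9)
= 6.4518e-19 J
= 4.0273 eV
KE = E_photon - phi
= 4.0273 - 2.0
= 2.0273 eV

2.0273


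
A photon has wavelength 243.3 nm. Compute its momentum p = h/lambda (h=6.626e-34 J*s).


p = h / lambda
= 6.626e-34 / (243.3e-9)
= 6.626e-34 / 2.4330e-07
= 2.7234e-27 kg*m/s

2.7234e-27


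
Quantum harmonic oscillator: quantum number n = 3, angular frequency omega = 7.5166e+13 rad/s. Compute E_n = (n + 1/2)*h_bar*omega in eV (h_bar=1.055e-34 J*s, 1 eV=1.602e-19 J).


E = (n + 1/2) * h_bar * omega
= (3 + 0.5) * 1.055e-34 * 7.5166e+13
= 3.5 * 7.9300e-21
= 2.7755e-20 J
= 0.1733 eV

0.1733


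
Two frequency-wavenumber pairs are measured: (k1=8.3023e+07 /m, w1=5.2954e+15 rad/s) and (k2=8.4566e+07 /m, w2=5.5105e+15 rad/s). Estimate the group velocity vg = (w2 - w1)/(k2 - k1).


vg = (w2 - w1) / (k2 - k1)
= (5.5105e+15 - 5.2954e+15) / (8.4566e+07 - 8.3023e+07)
= 2.1510e+14 / 1.5430e+06
= 1.3940e+08 m/s

1.3940e+08


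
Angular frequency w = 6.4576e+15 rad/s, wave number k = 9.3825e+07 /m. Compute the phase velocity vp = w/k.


vp = w / k
= 6.4576e+15 / 9.3825e+07
= 6.8826e+07 m/s

6.8826e+07


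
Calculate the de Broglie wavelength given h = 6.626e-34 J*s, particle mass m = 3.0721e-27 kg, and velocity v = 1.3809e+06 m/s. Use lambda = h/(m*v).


lambda = h / (m * v)
= 6.626e-34 / (3.0721e-27 * 1.3809e+06)
= 6.626e-34 / 4.2423e-21
= 1.5619e-13 m

1.5619e-13


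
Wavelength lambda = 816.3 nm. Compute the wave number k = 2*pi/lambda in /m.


k = 2 * pi / lambda
= 6.2832 / (816.3e-9)
= 6.2832 / 8.1630e-07
= 7.6972e+06 /m

7.6972e+06


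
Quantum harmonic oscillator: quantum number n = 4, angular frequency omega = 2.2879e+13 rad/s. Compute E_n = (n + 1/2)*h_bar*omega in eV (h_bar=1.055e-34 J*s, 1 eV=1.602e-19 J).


E = (n + 1/2) * h_bar * omega
= (4 + 0.5) * 1.055e-34 * 2.2879e+13
= 4.5 * 2.4137e-21
= 1.0862e-20 J
= 0.0678 eV

0.0678


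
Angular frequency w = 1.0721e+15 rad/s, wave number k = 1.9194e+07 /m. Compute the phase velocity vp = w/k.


vp = w / k
= 1.0721e+15 / 1.9194e+07
= 5.5856e+07 m/s

5.5856e+07


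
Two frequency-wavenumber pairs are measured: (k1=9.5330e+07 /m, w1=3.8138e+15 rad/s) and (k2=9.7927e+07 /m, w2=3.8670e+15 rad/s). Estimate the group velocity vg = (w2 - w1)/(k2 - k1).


vg = (w2 - w1) / (k2 - k1)
= (3.8670e+15 - 3.8138e+15) / (9.7927e+07 - 9.5330e+07)
= 5.3200e+13 / 2.5970e+06
= 2.0485e+07 m/s

2.0485e+07


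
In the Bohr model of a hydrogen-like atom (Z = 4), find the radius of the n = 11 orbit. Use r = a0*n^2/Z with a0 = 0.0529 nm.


r = a0 * n^2 / Z
= 0.0529 * 11^2 / 4
= 0.0529 * 121 / 4
= 1.6002 nm

1.6002


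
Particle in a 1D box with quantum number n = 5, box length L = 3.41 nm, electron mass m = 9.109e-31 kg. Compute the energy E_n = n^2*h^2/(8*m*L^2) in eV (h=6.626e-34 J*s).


E = n^2 * h^2 / (8 * m * L^2)
= 5^2 * (6.626e-34)^2 / (8 * 9.109e-31 * (3.41e-9)^2)
= 25 * 4.3904e-67 / (8 * 9.109e-31 * 1.1628e-17)
= 1.2953e-19 J
= 0.8086 eV

0.8086


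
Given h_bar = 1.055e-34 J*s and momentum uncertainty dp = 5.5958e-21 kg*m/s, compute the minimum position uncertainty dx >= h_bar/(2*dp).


dx = h_bar / (2 * dp)
= 1.055e-34 / (2 * 5.5958e-21)
= 1.055e-34 / 1.1192e-20
= 9.4267e-15 m

9.4267e-15


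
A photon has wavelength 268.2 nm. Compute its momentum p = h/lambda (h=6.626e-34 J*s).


p = h / lambda
= 6.626e-34 / (268.2e-9)
= 6.626e-34 / 2.6820e-07
= 2.4705e-27 kg*m/s

2.4705e-27


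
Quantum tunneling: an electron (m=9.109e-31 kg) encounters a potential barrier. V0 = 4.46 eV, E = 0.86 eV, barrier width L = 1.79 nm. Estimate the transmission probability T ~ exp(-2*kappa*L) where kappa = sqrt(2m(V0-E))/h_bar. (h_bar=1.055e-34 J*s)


V0 - E = 3.6 eV = 5.7672e-19 J
kappa = sqrt(2 * m * (V0-E)) / h_bar
= sqrt(2 * 9.109e-31 * 5.7672e-19) / 1.055e-34
= 9.7158e+09 /m
2*kappa*L = 2 * 9.7158e+09 * 1.79e-9
= 34.7827
T = exp(-34.7827) = 7.835393e-16

7.835393e-16


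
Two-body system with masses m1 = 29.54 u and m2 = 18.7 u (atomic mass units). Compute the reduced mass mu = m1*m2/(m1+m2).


mu = m1 * m2 / (m1 + m2)
= 29.54 * 18.7 / (29.54 + 18.7)
= 552.398 / 48.24
= 11.451 u

11.451


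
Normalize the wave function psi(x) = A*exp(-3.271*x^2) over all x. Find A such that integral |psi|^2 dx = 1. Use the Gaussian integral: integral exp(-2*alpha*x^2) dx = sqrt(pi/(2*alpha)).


integral |psi|^2 dx = A^2 * sqrt(pi/(2*alpha)) = 1
A^2 = sqrt(2*alpha/pi)
= sqrt(2 * 3.271 / pi)
= 1.443047
A = sqrt(1.443047)
= 1.2013

1.2013


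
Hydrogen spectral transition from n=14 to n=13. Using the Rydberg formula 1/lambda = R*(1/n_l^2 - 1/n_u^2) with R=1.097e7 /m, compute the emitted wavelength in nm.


1/lambda = R * (1/n_l^2 - 1/n_u^2)
= 1.097e7 * (1/13^2 - 1/14^2)
= 1.097e7 * (0.005917 - 0.005102)
= 1.097e7 * 0.000815
= 8.9419e+03 /m
lambda = 1 / 8.9419e+03 = 111833.6203 nm

111833.6203


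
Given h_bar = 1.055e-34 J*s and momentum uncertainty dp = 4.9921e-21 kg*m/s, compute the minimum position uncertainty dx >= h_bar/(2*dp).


dx = h_bar / (2 * dp)
= 1.055e-34 / (2 * 4.9921e-21)
= 1.055e-34 / 9.9842e-21
= 1.0567e-14 m

1.0567e-14


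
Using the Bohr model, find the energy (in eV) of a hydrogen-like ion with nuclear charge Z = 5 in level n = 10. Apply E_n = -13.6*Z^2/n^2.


E_n = -13.6 * Z^2 / n^2
= -13.6 * 5^2 / 10^2
= -13.6 * 25 / 100
= -3.4 eV

-3.4


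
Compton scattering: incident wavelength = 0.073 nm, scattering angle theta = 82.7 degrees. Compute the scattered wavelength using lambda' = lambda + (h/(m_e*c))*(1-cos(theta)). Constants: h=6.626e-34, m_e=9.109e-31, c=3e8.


Compton wavelength: h/(m_e*c) = 2.4247e-12 m
d_lambda = 2.4247e-12 * (1 - cos(82.7 deg))
= 2.4247e-12 * 0.872935
= 2.1166e-12 m = 0.002117 nm
lambda' = 0.073 + 0.002117
= 0.075117 nm

0.075117


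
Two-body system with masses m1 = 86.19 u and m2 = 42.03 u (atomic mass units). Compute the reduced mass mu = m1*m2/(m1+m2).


mu = m1 * m2 / (m1 + m2)
= 86.19 * 42.03 / (86.19 + 42.03)
= 3622.5657 / 128.22
= 28.2527 u

28.2527


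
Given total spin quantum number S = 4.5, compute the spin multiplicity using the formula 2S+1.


Spin multiplicity = 2S + 1
= 2 * 4.5 + 1
= 9.0 + 1
= 10

10


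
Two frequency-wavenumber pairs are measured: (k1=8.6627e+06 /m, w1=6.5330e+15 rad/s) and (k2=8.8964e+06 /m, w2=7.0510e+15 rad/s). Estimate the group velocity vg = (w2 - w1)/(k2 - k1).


vg = (w2 - w1) / (k2 - k1)
= (7.0510e+15 - 6.5330e+15) / (8.8964e+06 - 8.6627e+06)
= 5.1800e+14 / 2.3370e+05
= 2.2165e+09 m/s

2.2165e+09


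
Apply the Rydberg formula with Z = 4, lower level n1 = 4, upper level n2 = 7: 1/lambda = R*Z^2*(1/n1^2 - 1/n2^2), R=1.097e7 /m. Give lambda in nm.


1/lambda = R * Z^2 * (1/n1^2 - 1/n2^2)
= 1.097e7 * 4^2 * (1/4^2 - 1/7^2)
= 1.097e7 * 16 * (0.0625 - 0.020408)
= 7.3880e+06 /m
lambda = 1 / 7.3880e+06
= 135.3554 nm

135.3554


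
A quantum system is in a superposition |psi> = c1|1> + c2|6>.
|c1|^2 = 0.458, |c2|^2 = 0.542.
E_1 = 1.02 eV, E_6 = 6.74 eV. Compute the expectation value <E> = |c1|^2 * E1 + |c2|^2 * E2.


<E> = |c1|^2 * E1 + |c2|^2 * E2
= 0.458 * 1.02 + 0.542 * 6.74
= 0.4672 + 3.6531
= 4.1202 eV

4.1202


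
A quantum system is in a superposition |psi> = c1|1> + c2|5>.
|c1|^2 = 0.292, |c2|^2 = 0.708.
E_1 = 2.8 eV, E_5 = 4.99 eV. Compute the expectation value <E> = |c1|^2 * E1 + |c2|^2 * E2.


<E> = |c1|^2 * E1 + |c2|^2 * E2
= 0.292 * 2.8 + 0.708 * 4.99
= 0.8176 + 3.5329
= 4.3505 eV

4.3505


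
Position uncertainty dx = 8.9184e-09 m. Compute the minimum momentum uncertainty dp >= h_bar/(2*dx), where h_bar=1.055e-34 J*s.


dp = h_bar / (2 * dx)
= 1.055e-34 / (2 * 8.9184e-09)
= 1.055e-34 / 1.7837e-08
= 5.9147e-27 kg*m/s

5.9147e-27


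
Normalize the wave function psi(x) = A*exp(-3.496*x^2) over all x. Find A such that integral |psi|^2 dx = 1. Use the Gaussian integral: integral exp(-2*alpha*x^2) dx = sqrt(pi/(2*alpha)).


integral |psi|^2 dx = A^2 * sqrt(pi/(2*alpha)) = 1
A^2 = sqrt(2*alpha/pi)
= sqrt(2 * 3.496 / pi)
= 1.491852
A = sqrt(1.491852)
= 1.2214

1.2214


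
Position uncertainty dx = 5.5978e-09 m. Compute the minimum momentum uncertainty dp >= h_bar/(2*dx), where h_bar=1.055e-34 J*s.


dp = h_bar / (2 * dx)
= 1.055e-34 / (2 * 5.5978e-09)
= 1.055e-34 / 1.1196e-08
= 9.4233e-27 kg*m/s

9.4233e-27


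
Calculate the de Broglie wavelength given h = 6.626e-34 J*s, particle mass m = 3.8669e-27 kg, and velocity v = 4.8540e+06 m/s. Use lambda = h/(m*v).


lambda = h / (m * v)
= 6.626e-34 / (3.8669e-27 * 4.8540e+06)
= 6.626e-34 / 1.8770e-20
= 3.5301e-14 m

3.5301e-14


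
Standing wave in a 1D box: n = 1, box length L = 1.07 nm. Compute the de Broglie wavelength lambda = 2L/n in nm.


lambda = 2L / n
= 2 * 1.07 / 1
= 2.14 / 1
= 2.14 nm

2.14


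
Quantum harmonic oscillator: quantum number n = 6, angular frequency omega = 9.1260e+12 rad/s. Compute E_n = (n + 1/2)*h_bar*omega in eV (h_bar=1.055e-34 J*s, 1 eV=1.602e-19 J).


E = (n + 1/2) * h_bar * omega
= (6 + 0.5) * 1.055e-34 * 9.1260e+12
= 6.5 * 9.6279e-22
= 6.2582e-21 J
= 0.0391 eV

0.0391


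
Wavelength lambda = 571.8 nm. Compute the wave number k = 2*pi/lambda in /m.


k = 2 * pi / lambda
= 6.2832 / (571.8e-9)
= 6.2832 / 5.7180e-07
= 1.0988e+07 /m

1.0988e+07


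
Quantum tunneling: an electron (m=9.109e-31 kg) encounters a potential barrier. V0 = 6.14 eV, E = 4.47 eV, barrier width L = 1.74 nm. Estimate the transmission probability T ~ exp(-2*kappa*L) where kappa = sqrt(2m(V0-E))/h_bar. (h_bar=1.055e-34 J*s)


V0 - E = 1.67 eV = 2.6753e-19 J
kappa = sqrt(2 * m * (V0-E)) / h_bar
= sqrt(2 * 9.109e-31 * 2.6753e-19) / 1.055e-34
= 6.6174e+09 /m
2*kappa*L = 2 * 6.6174e+09 * 1.74e-9
= 23.0286
T = exp(-23.0286) = 9.973029e-11

9.973029e-11


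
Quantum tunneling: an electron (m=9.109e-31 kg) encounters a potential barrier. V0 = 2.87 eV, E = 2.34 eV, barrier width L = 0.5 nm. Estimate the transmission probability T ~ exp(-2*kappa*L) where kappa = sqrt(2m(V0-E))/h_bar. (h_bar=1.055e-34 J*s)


V0 - E = 0.53 eV = 8.4906e-20 J
kappa = sqrt(2 * m * (V0-E)) / h_bar
= sqrt(2 * 9.109e-31 * 8.4906e-20) / 1.055e-34
= 3.7279e+09 /m
2*kappa*L = 2 * 3.7279e+09 * 0.5e-9
= 3.7279
T = exp(-3.7279) = 2.404269e-02

2.404269e-02


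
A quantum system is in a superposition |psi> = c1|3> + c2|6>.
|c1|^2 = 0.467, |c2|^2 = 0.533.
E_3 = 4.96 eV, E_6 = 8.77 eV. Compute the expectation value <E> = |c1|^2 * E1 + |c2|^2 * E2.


<E> = |c1|^2 * E1 + |c2|^2 * E2
= 0.467 * 4.96 + 0.533 * 8.77
= 2.3163 + 4.6744
= 6.9907 eV

6.9907


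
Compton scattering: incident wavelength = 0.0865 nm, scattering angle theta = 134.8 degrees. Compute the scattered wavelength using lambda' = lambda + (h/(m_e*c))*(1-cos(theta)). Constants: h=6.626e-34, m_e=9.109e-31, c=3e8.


Compton wavelength: h/(m_e*c) = 2.4247e-12 m
d_lambda = 2.4247e-12 * (1 - cos(134.8 deg))
= 2.4247e-12 * 1.704634
= 4.1332e-12 m = 0.004133 nm
lambda' = 0.0865 + 0.004133
= 0.090633 nm

0.090633


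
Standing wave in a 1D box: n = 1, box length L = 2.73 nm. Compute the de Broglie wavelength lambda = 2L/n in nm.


lambda = 2L / n
= 2 * 2.73 / 1
= 5.46 / 1
= 5.46 nm

5.46


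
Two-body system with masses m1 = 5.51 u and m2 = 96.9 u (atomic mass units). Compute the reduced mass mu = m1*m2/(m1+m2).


mu = m1 * m2 / (m1 + m2)
= 5.51 * 96.9 / (5.51 + 96.9)
= 533.919 / 102.41
= 5.2135 u

5.2135


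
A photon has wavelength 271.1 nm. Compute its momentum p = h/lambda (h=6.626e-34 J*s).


p = h / lambda
= 6.626e-34 / (271.1e-9)
= 6.626e-34 / 2.7110e-07
= 2.4441e-27 kg*m/s

2.4441e-27


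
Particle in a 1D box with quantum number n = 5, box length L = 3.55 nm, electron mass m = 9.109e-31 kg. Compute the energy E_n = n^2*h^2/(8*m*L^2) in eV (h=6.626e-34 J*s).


E = n^2 * h^2 / (8 * m * L^2)
= 5^2 * (6.626e-34)^2 / (8 * 9.109e-31 * (3.55e-9)^2)
= 25 * 4.3904e-67 / (8 * 9.109e-31 * 1.2602e-17)
= 1.1952e-19 J
= 0.746 eV

0.746


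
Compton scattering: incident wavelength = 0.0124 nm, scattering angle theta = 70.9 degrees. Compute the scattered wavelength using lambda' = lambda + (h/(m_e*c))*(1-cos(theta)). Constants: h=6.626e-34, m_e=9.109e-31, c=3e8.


Compton wavelength: h/(m_e*c) = 2.4247e-12 m
d_lambda = 2.4247e-12 * (1 - cos(70.9 deg))
= 2.4247e-12 * 0.672782
= 1.6313e-12 m = 0.001631 nm
lambda' = 0.0124 + 0.001631
= 0.014031 nm

0.014031


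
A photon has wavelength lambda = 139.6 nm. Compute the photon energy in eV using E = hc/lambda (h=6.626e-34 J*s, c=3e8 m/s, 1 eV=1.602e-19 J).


E = hc / lambda
= (6.626e-34)(3e8) / (139.6e-9)
= 1.9878e-25 / 1.3960e-07
= 1.4239e-18 J
Converting to eV: 1.4239e-18 / 1.602e-19
= 8.8884 eV

8.8884


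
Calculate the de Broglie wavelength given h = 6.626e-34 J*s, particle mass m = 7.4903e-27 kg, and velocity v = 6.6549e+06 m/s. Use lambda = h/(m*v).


lambda = h / (m * v)
= 6.626e-34 / (7.4903e-27 * 6.6549e+06)
= 6.626e-34 / 4.9847e-20
= 1.3293e-14 m

1.3293e-14


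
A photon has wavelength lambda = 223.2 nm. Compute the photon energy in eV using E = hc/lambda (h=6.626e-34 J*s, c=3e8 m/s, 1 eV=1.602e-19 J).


E = hc / lambda
= (6.626e-34)(3e8) / (223.2e-9)
= 1.9878e-25 / 2.2320e-07
= 8.9059e-19 J
Converting to eV: 8.9059e-19 / 1.602e-19
= 5.5592 eV

5.5592


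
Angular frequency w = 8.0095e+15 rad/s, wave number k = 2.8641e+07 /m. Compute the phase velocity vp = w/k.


vp = w / k
= 8.0095e+15 / 2.8641e+07
= 2.7965e+08 m/s

2.7965e+08


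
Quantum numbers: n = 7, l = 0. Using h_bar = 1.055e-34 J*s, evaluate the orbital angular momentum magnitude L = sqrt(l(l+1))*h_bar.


L = sqrt(l*(l+1)) * h_bar
= sqrt(0 * 1) * 1.055e-34
= sqrt(0) * 1.055e-34
= 0.0 * 1.055e-34
= 0.0000e+00 J*s

0.0000e+00


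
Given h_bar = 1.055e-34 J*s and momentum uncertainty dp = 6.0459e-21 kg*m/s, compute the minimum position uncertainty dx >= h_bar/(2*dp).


dx = h_bar / (2 * dp)
= 1.055e-34 / (2 * 6.0459e-21)
= 1.055e-34 / 1.2092e-20
= 8.7249e-15 m

8.7249e-15


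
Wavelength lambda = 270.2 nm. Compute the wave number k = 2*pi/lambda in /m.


k = 2 * pi / lambda
= 6.2832 / (270.2e-9)
= 6.2832 / 2.7020e-07
= 2.3254e+07 /m

2.3254e+07


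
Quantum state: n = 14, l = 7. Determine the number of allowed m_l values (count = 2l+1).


m_l ranges from -l to +l in integer steps
So m_l goes from -7 to +7
Count = 2l + 1 = 2*7 + 1
= 15

15


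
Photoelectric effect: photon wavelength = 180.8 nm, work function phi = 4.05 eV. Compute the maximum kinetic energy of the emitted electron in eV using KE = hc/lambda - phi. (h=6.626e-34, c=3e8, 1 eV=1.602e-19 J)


E_photon = hc / lambda
= (6.626e-34)(3e8) / (180.8e-9)
= 1.0994e-18 J
= 6.863 eV
KE = E_photon - phi
= 6.863 - 4.05
= 2.813 eV

2.813


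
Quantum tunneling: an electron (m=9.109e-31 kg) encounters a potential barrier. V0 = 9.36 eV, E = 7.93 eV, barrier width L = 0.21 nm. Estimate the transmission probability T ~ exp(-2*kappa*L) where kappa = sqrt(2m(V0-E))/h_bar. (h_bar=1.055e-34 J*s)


V0 - E = 1.43 eV = 2.2909e-19 J
kappa = sqrt(2 * m * (V0-E)) / h_bar
= sqrt(2 * 9.109e-31 * 2.2909e-19) / 1.055e-34
= 6.1235e+09 /m
2*kappa*L = 2 * 6.1235e+09 * 0.21e-9
= 2.5719
T = exp(-2.5719) = 7.639372e-02

7.639372e-02


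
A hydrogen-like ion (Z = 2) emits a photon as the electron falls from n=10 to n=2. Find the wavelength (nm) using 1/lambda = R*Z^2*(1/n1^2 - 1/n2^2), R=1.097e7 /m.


1/lambda = R * Z^2 * (1/n1^2 - 1/n2^2)
= 1.097e7 * 2^2 * (1/2^2 - 1/10^2)
= 1.097e7 * 4 * (0.25 - 0.01)
= 1.0531e+07 /m
lambda = 1 / 1.0531e+07
= 94.9559 nm

94.9559


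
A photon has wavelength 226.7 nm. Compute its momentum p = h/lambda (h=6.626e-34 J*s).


p = h / lambda
= 6.626e-34 / (226.7e-9)
= 6.626e-34 / 2.2670e-07
= 2.9228e-27 kg*m/s

2.9228e-27


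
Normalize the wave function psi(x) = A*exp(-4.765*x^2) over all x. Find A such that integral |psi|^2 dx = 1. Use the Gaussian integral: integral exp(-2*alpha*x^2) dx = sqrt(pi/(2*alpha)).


integral |psi|^2 dx = A^2 * sqrt(pi/(2*alpha)) = 1
A^2 = sqrt(2*alpha/pi)
= sqrt(2 * 4.765 / pi)
= 1.741693
A = sqrt(1.741693)
= 1.3197

1.3197


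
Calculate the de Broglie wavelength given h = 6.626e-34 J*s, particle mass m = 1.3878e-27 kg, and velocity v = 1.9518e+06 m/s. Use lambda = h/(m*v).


lambda = h / (m * v)
= 6.626e-34 / (1.3878e-27 * 1.9518e+06)
= 6.626e-34 / 2.7087e-21
= 2.4462e-13 m

2.4462e-13


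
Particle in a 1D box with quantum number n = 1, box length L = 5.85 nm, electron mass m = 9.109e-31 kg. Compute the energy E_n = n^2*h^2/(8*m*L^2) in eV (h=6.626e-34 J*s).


E = n^2 * h^2 / (8 * m * L^2)
= 1^2 * (6.626e-34)^2 / (8 * 9.109e-31 * (5.85e-9)^2)
= 1 * 4.3904e-67 / (8 * 9.109e-31 * 3.4223e-17)
= 1.7605e-21 J
= 0.011 eV

0.011


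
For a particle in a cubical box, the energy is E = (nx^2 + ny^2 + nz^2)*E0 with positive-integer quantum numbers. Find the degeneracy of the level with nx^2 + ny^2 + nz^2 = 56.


Enumerate all (nx, ny, nz) with nx^2 + ny^2 + nz^2 = 56:
(2,4,6)
(2,6,4)
(4,2,6)
(4,6,2)
(6,2,4)
(6,4,2)
Total degeneracy = 6

6


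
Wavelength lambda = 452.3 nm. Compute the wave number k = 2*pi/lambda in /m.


k = 2 * pi / lambda
= 6.2832 / (452.3e-9)
= 6.2832 / 4.5230e-07
= 1.3892e+07 /m

1.3892e+07


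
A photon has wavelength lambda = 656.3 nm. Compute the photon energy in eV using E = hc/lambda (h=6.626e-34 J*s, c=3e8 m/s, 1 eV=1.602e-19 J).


E = hc / lambda
= (6.626e-34)(3e8) / (656.3e-9)
= 1.9878e-25 / 6.5630e-07
= 3.0288e-19 J
Converting to eV: 3.0288e-19 / 1.602e-19
= 1.8906 eV

1.8906


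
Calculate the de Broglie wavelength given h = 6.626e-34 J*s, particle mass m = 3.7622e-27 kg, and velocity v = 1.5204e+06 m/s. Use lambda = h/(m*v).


lambda = h / (m * v)
= 6.626e-34 / (3.7622e-27 * 1.5204e+06)
= 6.626e-34 / 5.7200e-21
= 1.1584e-13 m

1.1584e-13


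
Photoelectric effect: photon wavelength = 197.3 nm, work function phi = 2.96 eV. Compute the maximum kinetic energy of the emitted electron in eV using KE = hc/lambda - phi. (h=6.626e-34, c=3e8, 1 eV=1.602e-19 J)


E_photon = hc / lambda
= (6.626e-34)(3e8) / (197.3e-9)
= 1.0075e-18 J
= 6.289 eV
KE = E_photon - phi
= 6.289 - 2.96
= 3.329 eV

3.329


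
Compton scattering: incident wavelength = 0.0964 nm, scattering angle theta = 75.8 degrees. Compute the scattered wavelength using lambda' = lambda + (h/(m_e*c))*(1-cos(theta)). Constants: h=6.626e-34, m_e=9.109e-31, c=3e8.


Compton wavelength: h/(m_e*c) = 2.4247e-12 m
d_lambda = 2.4247e-12 * (1 - cos(75.8 deg))
= 2.4247e-12 * 0.754693
= 1.8299e-12 m = 0.00183 nm
lambda' = 0.0964 + 0.00183
= 0.09823 nm

0.09823


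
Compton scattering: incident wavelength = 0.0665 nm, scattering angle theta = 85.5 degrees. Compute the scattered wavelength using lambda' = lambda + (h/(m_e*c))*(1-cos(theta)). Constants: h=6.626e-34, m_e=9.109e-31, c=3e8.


Compton wavelength: h/(m_e*c) = 2.4247e-12 m
d_lambda = 2.4247e-12 * (1 - cos(85.5 deg))
= 2.4247e-12 * 0.921541
= 2.2345e-12 m = 0.002234 nm
lambda' = 0.0665 + 0.002234
= 0.068734 nm

0.068734


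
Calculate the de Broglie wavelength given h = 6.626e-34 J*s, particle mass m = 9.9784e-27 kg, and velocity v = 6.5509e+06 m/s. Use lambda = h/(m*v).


lambda = h / (m * v)
= 6.626e-34 / (9.9784e-27 * 6.5509e+06)
= 6.626e-34 / 6.5368e-20
= 1.0137e-14 m

1.0137e-14


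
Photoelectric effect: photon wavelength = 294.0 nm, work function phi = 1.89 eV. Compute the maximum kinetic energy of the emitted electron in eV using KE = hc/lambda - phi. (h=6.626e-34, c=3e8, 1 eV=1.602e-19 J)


E_photon = hc / lambda
= (6.626e-34)(3e8) / (294.0e-9)
= 6.7612e-19 J
= 4.2205 eV
KE = E_photon - phi
= 4.2205 - 1.89
= 2.3305 eV

2.3305


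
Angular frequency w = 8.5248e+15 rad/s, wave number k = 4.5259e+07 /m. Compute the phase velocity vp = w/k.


vp = w / k
= 8.5248e+15 / 4.5259e+07
= 1.8836e+08 m/s

1.8836e+08


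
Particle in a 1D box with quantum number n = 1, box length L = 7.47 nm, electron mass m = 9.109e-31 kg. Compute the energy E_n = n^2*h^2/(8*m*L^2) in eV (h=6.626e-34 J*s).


E = n^2 * h^2 / (8 * m * L^2)
= 1^2 * (6.626e-34)^2 / (8 * 9.109e-31 * (7.47e-9)^2)
= 1 * 4.3904e-67 / (8 * 9.109e-31 * 5.5801e-17)
= 1.0797e-21 J
= 0.0067 eV

0.0067


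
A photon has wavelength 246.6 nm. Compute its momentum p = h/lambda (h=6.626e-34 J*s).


p = h / lambda
= 6.626e-34 / (246.6e-9)
= 6.626e-34 / 2.4660e-07
= 2.6869e-27 kg*m/s

2.6869e-27


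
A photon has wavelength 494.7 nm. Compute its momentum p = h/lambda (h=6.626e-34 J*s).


p = h / lambda
= 6.626e-34 / (494.7e-9)
= 6.626e-34 / 4.9470e-07
= 1.3394e-27 kg*m/s

1.3394e-27


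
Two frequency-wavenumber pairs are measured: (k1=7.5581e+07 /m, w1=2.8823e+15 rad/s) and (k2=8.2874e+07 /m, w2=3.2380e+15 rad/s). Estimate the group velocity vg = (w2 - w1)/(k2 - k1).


vg = (w2 - w1) / (k2 - k1)
= (3.2380e+15 - 2.8823e+15) / (8.2874e+07 - 7.5581e+07)
= 3.5570e+14 / 7.2930e+06
= 4.8773e+07 m/s

4.8773e+07


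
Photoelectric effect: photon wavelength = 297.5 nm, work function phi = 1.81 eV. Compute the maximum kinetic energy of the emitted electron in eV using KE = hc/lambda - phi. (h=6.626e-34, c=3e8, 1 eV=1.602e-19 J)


E_photon = hc / lambda
= (6.626e-34)(3e8) / (297.5e-9)
= 6.6817e-19 J
= 4.1708 eV
KE = E_photon - phi
= 4.1708 - 1.81
= 2.3608 eV

2.3608


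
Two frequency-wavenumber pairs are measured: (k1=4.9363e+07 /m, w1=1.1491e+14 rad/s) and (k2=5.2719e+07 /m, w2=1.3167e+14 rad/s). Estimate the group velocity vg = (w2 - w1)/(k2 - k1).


vg = (w2 - w1) / (k2 - k1)
= (1.3167e+14 - 1.1491e+14) / (5.2719e+07 - 4.9363e+07)
= 1.6760e+13 / 3.3560e+06
= 4.9940e+06 m/s

4.9940e+06


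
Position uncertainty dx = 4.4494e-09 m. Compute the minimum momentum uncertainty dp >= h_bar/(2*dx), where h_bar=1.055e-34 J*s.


dp = h_bar / (2 * dx)
= 1.055e-34 / (2 * 4.4494e-09)
= 1.055e-34 / 8.8988e-09
= 1.1856e-26 kg*m/s

1.1856e-26


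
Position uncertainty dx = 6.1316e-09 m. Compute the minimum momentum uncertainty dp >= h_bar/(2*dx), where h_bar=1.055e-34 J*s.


dp = h_bar / (2 * dx)
= 1.055e-34 / (2 * 6.1316e-09)
= 1.055e-34 / 1.2263e-08
= 8.6030e-27 kg*m/s

8.6030e-27


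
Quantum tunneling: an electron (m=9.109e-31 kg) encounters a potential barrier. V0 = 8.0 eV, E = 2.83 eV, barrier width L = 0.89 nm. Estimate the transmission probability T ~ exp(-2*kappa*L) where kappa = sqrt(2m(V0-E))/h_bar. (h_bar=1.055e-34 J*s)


V0 - E = 5.17 eV = 8.2823e-19 J
kappa = sqrt(2 * m * (V0-E)) / h_bar
= sqrt(2 * 9.109e-31 * 8.2823e-19) / 1.055e-34
= 1.1643e+10 /m
2*kappa*L = 2 * 1.1643e+10 * 0.89e-9
= 20.725
T = exp(-20.725) = 9.982731e-10

9.982731e-10


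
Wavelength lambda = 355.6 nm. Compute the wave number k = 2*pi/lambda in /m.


k = 2 * pi / lambda
= 6.2832 / (355.6e-9)
= 6.2832 / 3.5560e-07
= 1.7669e+07 /m

1.7669e+07


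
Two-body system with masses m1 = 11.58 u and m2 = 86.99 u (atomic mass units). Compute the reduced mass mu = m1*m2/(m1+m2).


mu = m1 * m2 / (m1 + m2)
= 11.58 * 86.99 / (11.58 + 86.99)
= 1007.3442 / 98.57
= 10.2196 u

10.2196


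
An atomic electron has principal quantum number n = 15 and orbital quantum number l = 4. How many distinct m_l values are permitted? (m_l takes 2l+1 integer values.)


m_l ranges from -l to +l in integer steps
So m_l goes from -4 to +4
Count = 2l + 1 = 2*4 + 1
= 9

9


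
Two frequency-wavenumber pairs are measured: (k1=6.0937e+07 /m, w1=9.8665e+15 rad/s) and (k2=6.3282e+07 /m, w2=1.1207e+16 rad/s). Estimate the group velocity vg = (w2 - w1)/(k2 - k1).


vg = (w2 - w1) / (k2 - k1)
= (1.1207e+16 - 9.8665e+15) / (6.3282e+07 - 6.0937e+07)
= 1.3405e+15 / 2.3450e+06
= 5.7164e+08 m/s

5.7164e+08


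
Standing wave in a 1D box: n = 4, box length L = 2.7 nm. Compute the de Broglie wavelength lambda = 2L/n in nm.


lambda = 2L / n
= 2 * 2.7 / 4
= 5.4 / 4
= 1.35 nm

1.35


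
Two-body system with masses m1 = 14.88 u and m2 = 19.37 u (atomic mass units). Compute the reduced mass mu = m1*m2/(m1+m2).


mu = m1 * m2 / (m1 + m2)
= 14.88 * 19.37 / (14.88 + 19.37)
= 288.2256 / 34.25
= 8.4153 u

8.4153


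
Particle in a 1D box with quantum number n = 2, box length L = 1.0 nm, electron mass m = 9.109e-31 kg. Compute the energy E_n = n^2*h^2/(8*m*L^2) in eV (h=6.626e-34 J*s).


E = n^2 * h^2 / (8 * m * L^2)
= 2^2 * (6.626e-34)^2 / (8 * 9.109e-31 * (1.0e-9)^2)
= 4 * 4.3904e-67 / (8 * 9.109e-31 * 1.0000e-18)
= 2.4099e-19 J
= 1.5043 eV

1.5043


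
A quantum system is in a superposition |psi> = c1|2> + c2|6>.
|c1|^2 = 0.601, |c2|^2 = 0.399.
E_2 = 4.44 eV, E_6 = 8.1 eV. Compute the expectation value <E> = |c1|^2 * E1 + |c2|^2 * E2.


<E> = |c1|^2 * E1 + |c2|^2 * E2
= 0.601 * 4.44 + 0.399 * 8.1
= 2.6684 + 3.2319
= 5.9003 eV

5.9003


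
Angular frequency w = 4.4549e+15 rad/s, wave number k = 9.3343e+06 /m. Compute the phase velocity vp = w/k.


vp = w / k
= 4.4549e+15 / 9.3343e+06
= 4.7726e+08 m/s

4.7726e+08


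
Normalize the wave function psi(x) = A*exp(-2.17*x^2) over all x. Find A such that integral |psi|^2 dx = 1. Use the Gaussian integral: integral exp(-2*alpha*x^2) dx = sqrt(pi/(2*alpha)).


integral |psi|^2 dx = A^2 * sqrt(pi/(2*alpha)) = 1
A^2 = sqrt(2*alpha/pi)
= sqrt(2 * 2.17 / pi)
= 1.175357
A = sqrt(1.175357)
= 1.0841

1.0841


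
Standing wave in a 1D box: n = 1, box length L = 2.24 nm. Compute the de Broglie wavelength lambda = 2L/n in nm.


lambda = 2L / n
= 2 * 2.24 / 1
= 4.48 / 1
= 4.48 nm

4.48


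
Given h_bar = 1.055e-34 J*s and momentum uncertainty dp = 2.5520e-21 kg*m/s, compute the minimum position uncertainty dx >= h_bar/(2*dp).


dx = h_bar / (2 * dp)
= 1.055e-34 / (2 * 2.5520e-21)
= 1.055e-34 / 5.1040e-21
= 2.0670e-14 m

2.0670e-14


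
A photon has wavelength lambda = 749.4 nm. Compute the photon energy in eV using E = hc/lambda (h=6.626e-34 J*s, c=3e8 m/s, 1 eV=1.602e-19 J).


E = hc / lambda
= (6.626e-34)(3e8) / (749.4e-9)
= 1.9878e-25 / 7.4940e-07
= 2.6525e-19 J
Converting to eV: 2.6525e-19 / 1.602e-19
= 1.6558 eV

1.6558


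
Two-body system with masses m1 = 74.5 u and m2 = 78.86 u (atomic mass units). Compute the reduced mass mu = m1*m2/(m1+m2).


mu = m1 * m2 / (m1 + m2)
= 74.5 * 78.86 / (74.5 + 78.86)
= 5875.07 / 153.36
= 38.309 u

38.309


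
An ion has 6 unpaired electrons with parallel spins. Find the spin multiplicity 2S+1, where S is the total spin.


Total spin S = N * (1/2) = 6 * 0.5 = 3.0
Spin multiplicity = 2S + 1
= 2 * 3.0 + 1
= 7

7


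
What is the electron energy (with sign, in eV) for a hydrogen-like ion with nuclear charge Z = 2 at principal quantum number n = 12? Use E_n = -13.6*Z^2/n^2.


E_n = -13.6 * Z^2 / n^2
= -13.6 * 2^2 / 12^2
= -13.6 * 4 / 144
= -0.3778 eV

-0.3778


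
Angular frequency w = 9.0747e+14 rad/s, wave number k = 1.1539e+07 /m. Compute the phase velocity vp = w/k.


vp = w / k
= 9.0747e+14 / 1.1539e+07
= 7.8644e+07 m/s

7.8644e+07


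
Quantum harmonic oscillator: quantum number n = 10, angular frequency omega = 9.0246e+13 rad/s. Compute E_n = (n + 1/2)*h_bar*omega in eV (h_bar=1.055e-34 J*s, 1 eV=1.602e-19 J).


E = (n + 1/2) * h_bar * omega
= (10 + 0.5) * 1.055e-34 * 9.0246e+13
= 10.5 * 9.5210e-21
= 9.9970e-20 J
= 0.624 eV

0.624


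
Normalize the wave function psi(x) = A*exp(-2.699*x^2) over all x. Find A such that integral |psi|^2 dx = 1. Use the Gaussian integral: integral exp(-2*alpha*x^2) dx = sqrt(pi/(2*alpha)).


integral |psi|^2 dx = A^2 * sqrt(pi/(2*alpha)) = 1
A^2 = sqrt(2*alpha/pi)
= sqrt(2 * 2.699 / pi)
= 1.310815
A = sqrt(1.310815)
= 1.1449

1.1449


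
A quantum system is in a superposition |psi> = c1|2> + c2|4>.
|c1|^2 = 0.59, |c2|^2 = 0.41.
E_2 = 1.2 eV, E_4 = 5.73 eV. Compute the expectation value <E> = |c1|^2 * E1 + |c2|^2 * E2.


<E> = |c1|^2 * E1 + |c2|^2 * E2
= 0.59 * 1.2 + 0.41 * 5.73
= 0.708 + 2.3493
= 3.0573 eV

3.0573


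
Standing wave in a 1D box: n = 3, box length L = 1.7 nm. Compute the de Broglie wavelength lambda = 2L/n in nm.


lambda = 2L / n
= 2 * 1.7 / 3
= 3.4 / 3
= 1.1333 nm

1.1333


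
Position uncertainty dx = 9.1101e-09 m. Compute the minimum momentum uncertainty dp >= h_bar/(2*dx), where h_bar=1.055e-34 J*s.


dp = h_bar / (2 * dx)
= 1.055e-34 / (2 * 9.1101e-09)
= 1.055e-34 / 1.8220e-08
= 5.7903e-27 kg*m/s

5.7903e-27


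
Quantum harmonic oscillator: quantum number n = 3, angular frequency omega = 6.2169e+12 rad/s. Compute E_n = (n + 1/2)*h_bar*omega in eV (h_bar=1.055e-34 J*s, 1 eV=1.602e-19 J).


E = (n + 1/2) * h_bar * omega
= (3 + 0.5) * 1.055e-34 * 6.2169e+12
= 3.5 * 6.5588e-22
= 2.2956e-21 J
= 0.0143 eV

0.0143


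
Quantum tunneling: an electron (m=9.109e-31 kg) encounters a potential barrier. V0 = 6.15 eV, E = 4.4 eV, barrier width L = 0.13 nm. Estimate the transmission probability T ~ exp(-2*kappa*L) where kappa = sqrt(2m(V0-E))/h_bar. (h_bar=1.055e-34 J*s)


V0 - E = 1.75 eV = 2.8035e-19 J
kappa = sqrt(2 * m * (V0-E)) / h_bar
= sqrt(2 * 9.109e-31 * 2.8035e-19) / 1.055e-34
= 6.7740e+09 /m
2*kappa*L = 2 * 6.7740e+09 * 0.13e-9
= 1.7613
T = exp(-1.7613) = 1.718296e-01

1.718296e-01


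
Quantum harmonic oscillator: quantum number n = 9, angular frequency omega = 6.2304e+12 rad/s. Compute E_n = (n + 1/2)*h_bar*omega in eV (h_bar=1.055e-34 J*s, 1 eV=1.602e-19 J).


E = (n + 1/2) * h_bar * omega
= (9 + 0.5) * 1.055e-34 * 6.2304e+12
= 9.5 * 6.5731e-22
= 6.2444e-21 J
= 0.039 eV

0.039
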